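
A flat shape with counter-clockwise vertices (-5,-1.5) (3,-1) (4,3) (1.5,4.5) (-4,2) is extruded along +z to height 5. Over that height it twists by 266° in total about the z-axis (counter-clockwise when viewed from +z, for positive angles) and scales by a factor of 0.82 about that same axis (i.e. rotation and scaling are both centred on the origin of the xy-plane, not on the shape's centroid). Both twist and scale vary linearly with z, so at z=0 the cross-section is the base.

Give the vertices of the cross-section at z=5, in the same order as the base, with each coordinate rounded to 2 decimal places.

Cross-section at z=5: (-0.94,4.18) (-0.99,-2.40) (2.23,-3.44) (3.60,-1.48) (1.86,3.16)

t = z/height = 5/5 = 1
s = 1 + (scale-1)·z/height = 1 + (0.82-1)·5/5 = 0.820000
θ = twist·z/height = 266°·5/5 = 266.0000° = 4.642576 rad
cos θ = -0.069756, sin θ = -0.997564 (intermediates below are computed at full precision and shown rounded to 5 d.p.)
v1: (-5,-1.5) → rotate → (-1.14756,5.09245) → ×s → (-0.94100,4.17581) → (-0.94,4.18)
v2: (3,-1) → rotate → (-1.20683,-2.92294) → ×s → (-0.98960,-2.39681) → (-0.99,-2.40)
v3: (4,3) → rotate → (2.71367,-4.19953) → ×s → (2.22521,-3.44361) → (2.23,-3.44)
v4: (1.5,4.5) → rotate → (4.38440,-1.81025) → ×s → (3.59521,-1.48441) → (3.60,-1.48)
v5: (-4,2) → rotate → (2.27415,3.85074) → ×s → (1.86481,3.15761) → (1.86,3.16)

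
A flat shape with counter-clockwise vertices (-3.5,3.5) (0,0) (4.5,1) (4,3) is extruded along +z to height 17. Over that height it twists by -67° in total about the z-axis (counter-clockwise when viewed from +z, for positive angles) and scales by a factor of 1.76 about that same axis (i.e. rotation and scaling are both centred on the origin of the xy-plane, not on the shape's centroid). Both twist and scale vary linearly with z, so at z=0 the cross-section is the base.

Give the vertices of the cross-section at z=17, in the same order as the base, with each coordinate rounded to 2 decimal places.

Cross-section at z=17: (3.26,8.08) (0.00,0.00) (4.71,-6.60) (7.61,-4.42)

t = z/height = 17/17 = 1
s = 1 + (scale-1)·z/height = 1 + (1.76-1)·17/17 = 1.760000
θ = twist·z/height = -67°·17/17 = -67.0000° = -1.169371 rad
cos θ = 0.390731, sin θ = -0.920505 (intermediates below are computed at full precision and shown rounded to 5 d.p.)
v1: (-3.5,3.5) → rotate → (1.85421,4.58933) → ×s → (3.26341,8.07721) → (3.26,8.08)
v2: (0,0) → rotate → (0.00000,0.00000) → ×s → (0.00000,0.00000) → (0.00,0.00)
v3: (4.5,1) → rotate → (2.67879,-3.75154) → ×s → (4.71468,-6.60271) → (4.71,-6.60)
v4: (4,3) → rotate → (4.32444,-2.50983) → ×s → (7.61101,-4.41729) → (7.61,-4.42)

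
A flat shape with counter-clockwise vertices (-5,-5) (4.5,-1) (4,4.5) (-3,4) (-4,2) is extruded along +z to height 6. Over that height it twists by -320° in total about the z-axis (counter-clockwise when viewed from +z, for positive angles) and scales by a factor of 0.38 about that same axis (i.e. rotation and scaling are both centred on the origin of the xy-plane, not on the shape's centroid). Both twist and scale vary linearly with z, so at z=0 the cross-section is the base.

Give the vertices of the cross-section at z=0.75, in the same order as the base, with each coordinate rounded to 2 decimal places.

t = z/height = 0.75/6 = 0.125
s = 1 + (scale-1)·z/height = 1 + (0.38-1)·0.75/6 = 0.922500
θ = twist·z/height = -320°·0.75/6 = -40.0000° = -0.698132 rad
cos θ = 0.766044, sin θ = -0.642788 (intermediates below are computed at full precision and shown rounded to 5 d.p.)
v1: (-5,-5) → rotate → (-7.04416,-0.61628) → ×s → (-6.49824,-0.56852) → (-6.50,-0.57)
v2: (4.5,-1) → rotate → (2.80441,-3.65859) → ×s → (2.58707,-3.37505) → (2.59,-3.38)
v3: (4,4.5) → rotate → (5.95672,0.87605) → ×s → (5.49508,0.80816) → (5.50,0.81)
v4: (-3,4) → rotate → (0.27302,4.99254) → ×s → (0.25186,4.60562) → (0.25,4.61)
v5: (-4,2) → rotate → (-1.77860,4.10324) → ×s → (-1.64076,3.78524) → (-1.64,3.79)

Cross-section at z=0.75: (-6.50,-0.57) (2.59,-3.38) (5.50,0.81) (0.25,4.61) (-1.64,3.79)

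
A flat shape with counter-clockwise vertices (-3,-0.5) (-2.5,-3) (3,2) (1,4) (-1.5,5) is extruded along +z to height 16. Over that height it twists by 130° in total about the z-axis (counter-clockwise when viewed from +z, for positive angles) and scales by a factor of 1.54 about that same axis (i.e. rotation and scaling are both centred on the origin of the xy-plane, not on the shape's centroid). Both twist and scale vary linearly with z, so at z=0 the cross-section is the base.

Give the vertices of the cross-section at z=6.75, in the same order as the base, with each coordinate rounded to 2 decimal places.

t = z/height = 6.75/16 = 0.421875
s = 1 + (scale-1)·z/height = 1 + (1.54-1)·6.75/16 = 1.227813
θ = twist·z/height = 130°·6.75/16 = 54.8438° = 0.957204 rad
cos θ = 0.575808, sin θ = 0.817585 (intermediates below are computed at full precision and shown rounded to 5 d.p.)
v1: (-3,-0.5) → rotate → (-1.31863,-2.74066) → ×s → (-1.61903,-3.36501) → (-1.62,-3.37)
v2: (-2.5,-3) → rotate → (1.01323,-3.77139) → ×s → (1.24406,-4.63056) → (1.24,-4.63)
v3: (3,2) → rotate → (0.09225,3.60437) → ×s → (0.11327,4.42549) → (0.11,4.43)
v4: (1,4) → rotate → (-2.69453,3.12082) → ×s → (-3.30838,3.83178) → (-3.31,3.83)
v5: (-1.5,5) → rotate → (-4.95164,1.65266) → ×s → (-6.07968,2.02916) → (-6.08,2.03)

Cross-section at z=6.75: (-1.62,-3.37) (1.24,-4.63) (0.11,4.43) (-3.31,3.83) (-6.08,2.03)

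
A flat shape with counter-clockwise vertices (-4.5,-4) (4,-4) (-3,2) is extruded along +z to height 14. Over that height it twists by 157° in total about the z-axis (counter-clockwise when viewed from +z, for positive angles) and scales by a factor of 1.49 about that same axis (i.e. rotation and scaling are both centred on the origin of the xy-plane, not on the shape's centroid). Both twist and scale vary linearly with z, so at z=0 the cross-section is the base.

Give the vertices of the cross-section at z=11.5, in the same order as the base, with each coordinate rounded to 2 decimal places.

Cross-section at z=11.5: (8.33,-1.38) (0.83,7.89) (0.46,-5.04)

t = z/height = 11.5/14 = 0.821429
s = 1 + (scale-1)·z/height = 1 + (1.49-1)·11.5/14 = 1.402500
θ = twist·z/height = 157°·11.5/14 = 128.9643° = 2.250851 rad
cos θ = -0.628836, sin θ = 0.777538 (intermediates below are computed at full precision and shown rounded to 5 d.p.)
v1: (-4.5,-4) → rotate → (5.93991,-0.98358) → ×s → (8.33073,-1.37947) → (8.33,-1.38)
v2: (4,-4) → rotate → (0.59481,5.62550) → ×s → (0.83422,7.88976) → (0.83,7.89)
v3: (-3,2) → rotate → (0.33143,-3.59029) → ×s → (0.46483,-5.03538) → (0.46,-5.04)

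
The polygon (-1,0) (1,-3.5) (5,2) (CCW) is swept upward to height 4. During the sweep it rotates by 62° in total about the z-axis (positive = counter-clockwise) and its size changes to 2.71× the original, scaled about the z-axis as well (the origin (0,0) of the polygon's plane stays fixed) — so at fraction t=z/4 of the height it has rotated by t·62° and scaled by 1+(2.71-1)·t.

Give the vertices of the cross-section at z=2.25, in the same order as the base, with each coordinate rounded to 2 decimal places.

t = z/height = 2.25/4 = 0.5625
s = 1 + (scale-1)·z/height = 1 + (2.71-1)·2.25/4 = 1.961875
θ = twist·z/height = 62°·2.25/4 = 34.8750° = 0.608684 rad
cos θ = 0.820401, sin θ = 0.571788 (intermediates below are computed at full precision and shown rounded to 5 d.p.)
v1: (-1,0) → rotate → (-0.82040,-0.57179) → ×s → (-1.60953,-1.12178) → (-1.61,-1.12)
v2: (1,-3.5) → rotate → (2.82166,-2.29962) → ×s → (5.53574,-4.51156) → (5.54,-4.51)
v3: (5,2) → rotate → (2.95843,4.49974) → ×s → (5.80407,8.82793) → (5.80,8.83)

Cross-section at z=2.25: (-1.61,-1.12) (5.54,-4.51) (5.80,8.83)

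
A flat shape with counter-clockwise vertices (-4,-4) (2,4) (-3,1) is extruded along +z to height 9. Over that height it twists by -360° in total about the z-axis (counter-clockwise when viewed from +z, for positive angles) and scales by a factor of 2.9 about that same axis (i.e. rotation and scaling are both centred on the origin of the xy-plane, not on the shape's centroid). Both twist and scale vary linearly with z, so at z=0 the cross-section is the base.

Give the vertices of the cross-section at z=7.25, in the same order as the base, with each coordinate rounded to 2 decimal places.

Cross-section at z=7.25: (6.05,-12.97) (-7.78,8.22) (-4.97,-6.27)

t = z/height = 7.25/9 = 0.805556
s = 1 + (scale-1)·z/height = 1 + (2.9-1)·7.25/9 = 2.530556
θ = twist·z/height = -360°·7.25/9 = -290.0000° = -5.061455 rad
cos θ = 0.342020, sin θ = 0.939693 (intermediates below are computed at full precision and shown rounded to 5 d.p.)
v1: (-4,-4) → rotate → (2.39069,-5.12685) → ×s → (6.04977,-12.97378) → (6.05,-12.97)
v2: (2,4) → rotate → (-3.07473,3.24747) → ×s → (-7.78078,8.21789) → (-7.78,8.22)
v3: (-3,1) → rotate → (-1.96575,-2.47706) → ×s → (-4.97445,-6.26833) → (-4.97,-6.27)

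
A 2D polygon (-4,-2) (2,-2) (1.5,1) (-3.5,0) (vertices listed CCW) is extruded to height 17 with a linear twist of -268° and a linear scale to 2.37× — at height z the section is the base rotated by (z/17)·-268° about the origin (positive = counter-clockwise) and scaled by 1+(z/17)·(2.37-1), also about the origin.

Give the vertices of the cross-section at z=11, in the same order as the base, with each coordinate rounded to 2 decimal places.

t = z/height = 11/17 = 0.647059
s = 1 + (scale-1)·z/height = 1 + (2.37-1)·11/17 = 1.886471
θ = twist·z/height = -268°·11/17 = -173.4118° = -3.026606 rad
cos θ = -0.993396, sin θ = -0.114733 (intermediates below are computed at full precision and shown rounded to 5 d.p.)
v1: (-4,-2) → rotate → (3.74412,2.44573) → ×s → (7.06317,4.61379) → (7.06,4.61)
v2: (2,-2) → rotate → (-2.21626,1.75733) → ×s → (-4.18091,3.31514) → (-4.18,3.32)
v3: (1.5,1) → rotate → (-1.37536,-1.16550) → ×s → (-2.59458,-2.19867) → (-2.59,-2.20)
v4: (-3.5,0) → rotate → (3.47689,0.40157) → ×s → (6.55905,0.75754) → (6.56,0.76)

Cross-section at z=11: (7.06,4.61) (-4.18,3.32) (-2.59,-2.20) (6.56,0.76)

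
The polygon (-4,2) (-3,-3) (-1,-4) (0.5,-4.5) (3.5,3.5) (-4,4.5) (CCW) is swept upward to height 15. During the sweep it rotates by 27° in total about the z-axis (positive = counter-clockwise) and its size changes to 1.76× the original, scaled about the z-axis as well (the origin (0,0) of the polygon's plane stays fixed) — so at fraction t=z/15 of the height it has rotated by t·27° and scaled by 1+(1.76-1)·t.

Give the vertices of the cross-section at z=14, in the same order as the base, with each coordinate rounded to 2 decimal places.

Cross-section at z=14: (-7.64,0.18) (-2.46,-6.82) (1.36,-6.91) (4.05,-6.60) (2.87,7.96) (-9.46,4.05)

t = z/height = 14/15 = 0.933333
s = 1 + (scale-1)·z/height = 1 + (1.76-1)·14/15 = 1.709333
θ = twist·z/height = 27°·14/15 = 25.2000° = 0.439823 rad
cos θ = 0.904827, sin θ = 0.425779 (intermediates below are computed at full precision and shown rounded to 5 d.p.)
v1: (-4,2) → rotate → (-4.47087,0.10654) → ×s → (-7.64220,0.18211) → (-7.64,0.18)
v2: (-3,-3) → rotate → (-1.43714,-3.99182) → ×s → (-2.45656,-6.82335) → (-2.46,-6.82)
v3: (-1,-4) → rotate → (0.79829,-4.04509) → ×s → (1.36454,-6.91440) → (1.36,-6.91)
v4: (0.5,-4.5) → rotate → (2.36842,-3.85883) → ×s → (4.04842,-6.59603) → (4.05,-6.60)
v5: (3.5,3.5) → rotate → (1.67667,4.65712) → ×s → (2.86598,7.96057) → (2.87,7.96)
v6: (-4,4.5) → rotate → (-5.53532,2.36860) → ×s → (-9.46170,4.04873) → (-9.46,4.05)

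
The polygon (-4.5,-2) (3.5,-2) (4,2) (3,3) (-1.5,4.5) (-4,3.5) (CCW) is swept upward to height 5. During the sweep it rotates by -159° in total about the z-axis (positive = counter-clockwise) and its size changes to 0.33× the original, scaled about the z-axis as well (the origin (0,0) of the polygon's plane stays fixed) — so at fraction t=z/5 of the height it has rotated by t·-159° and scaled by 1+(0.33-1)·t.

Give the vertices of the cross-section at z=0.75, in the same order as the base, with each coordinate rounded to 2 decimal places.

t = z/height = 0.75/5 = 0.15
s = 1 + (scale-1)·z/height = 1 + (0.33-1)·0.75/5 = 0.899500
θ = twist·z/height = -159°·0.75/5 = -23.8500° = -0.416261 rad
cos θ = 0.914607, sin θ = -0.404344 (intermediates below are computed at full precision and shown rounded to 5 d.p.)
v1: (-4.5,-2) → rotate → (-4.92442,-0.00967) → ×s → (-4.42952,-0.00870) → (-4.43,-0.01)
v2: (3.5,-2) → rotate → (2.39244,-3.24442) → ×s → (2.15200,-2.91835) → (2.15,-2.92)
v3: (4,2) → rotate → (4.46712,0.21184) → ×s → (4.01817,0.19055) → (4.02,0.19)
v4: (3,3) → rotate → (3.95685,1.53079) → ×s → (3.55919,1.37695) → (3.56,1.38)
v5: (-1.5,4.5) → rotate → (0.44764,4.72225) → ×s → (0.40265,4.24766) → (0.40,4.25)
v6: (-4,3.5) → rotate → (-2.24323,4.81850) → ×s → (-2.01778,4.33424) → (-2.02,4.33)

Cross-section at z=0.75: (-4.43,-0.01) (2.15,-2.92) (4.02,0.19) (3.56,1.38) (0.40,4.25) (-2.02,4.33)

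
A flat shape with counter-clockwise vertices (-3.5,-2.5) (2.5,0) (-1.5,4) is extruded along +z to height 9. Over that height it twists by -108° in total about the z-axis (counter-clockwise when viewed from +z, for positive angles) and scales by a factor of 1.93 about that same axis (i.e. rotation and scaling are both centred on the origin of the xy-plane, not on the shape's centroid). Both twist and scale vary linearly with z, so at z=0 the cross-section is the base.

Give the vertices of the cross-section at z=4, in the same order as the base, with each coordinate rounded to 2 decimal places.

t = z/height = 4/9 = 0.444444
s = 1 + (scale-1)·z/height = 1 + (1.93-1)·4/9 = 1.413333
θ = twist·z/height = -108°·4/9 = -48.0000° = -0.837758 rad
cos θ = 0.669131, sin θ = -0.743145 (intermediates below are computed at full precision and shown rounded to 5 d.p.)
v1: (-3.5,-2.5) → rotate → (-4.19982,0.92818) → ×s → (-5.93574,1.31183) → (-5.94,1.31)
v2: (2.5,0) → rotate → (1.67283,-1.85786) → ×s → (2.36426,-2.62578) → (2.36,-2.63)
v3: (-1.5,4) → rotate → (1.96888,3.79124) → ×s → (2.78269,5.35829) → (2.78,5.36)

Cross-section at z=4: (-5.94,1.31) (2.36,-2.63) (2.78,5.36)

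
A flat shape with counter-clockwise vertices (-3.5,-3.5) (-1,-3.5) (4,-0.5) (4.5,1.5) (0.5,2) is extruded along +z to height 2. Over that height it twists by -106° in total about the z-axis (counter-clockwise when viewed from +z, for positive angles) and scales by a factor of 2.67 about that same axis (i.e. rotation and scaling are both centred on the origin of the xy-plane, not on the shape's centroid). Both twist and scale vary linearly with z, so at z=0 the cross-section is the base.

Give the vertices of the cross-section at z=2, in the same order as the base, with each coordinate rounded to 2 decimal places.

t = z/height = 2/2 = 1
s = 1 + (scale-1)·z/height = 1 + (2.67-1)·2/2 = 2.670000
θ = twist·z/height = -106°·2/2 = -106.0000° = -1.850049 rad
cos θ = -0.275637, sin θ = -0.961262 (intermediates below are computed at full precision and shown rounded to 5 d.p.)
v1: (-3.5,-3.5) → rotate → (-2.39969,4.32915) → ×s → (-6.40716,11.55882) → (-6.41,11.56)
v2: (-1,-3.5) → rotate → (-3.08878,1.92599) → ×s → (-8.24704,5.14240) → (-8.25,5.14)
v3: (4,-0.5) → rotate → (-1.58318,-3.70723) → ×s → (-4.22709,-9.89830) → (-4.23,-9.90)
v4: (4.5,1.5) → rotate → (0.20152,-4.73913) → ×s → (0.53807,-12.65349) → (0.54,-12.65)
v5: (0.5,2) → rotate → (1.78470,-1.03191) → ×s → (4.76516,-2.75519) → (4.77,-2.76)

Cross-section at z=2: (-6.41,11.56) (-8.25,5.14) (-4.23,-9.90) (0.54,-12.65) (4.77,-2.76)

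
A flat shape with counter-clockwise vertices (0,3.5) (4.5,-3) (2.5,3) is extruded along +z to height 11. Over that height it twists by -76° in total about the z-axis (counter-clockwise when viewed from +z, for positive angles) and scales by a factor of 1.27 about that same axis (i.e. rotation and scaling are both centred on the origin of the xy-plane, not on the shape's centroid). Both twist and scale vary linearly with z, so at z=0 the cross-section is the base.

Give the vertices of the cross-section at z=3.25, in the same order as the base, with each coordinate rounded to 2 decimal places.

t = z/height = 3.25/11 = 0.295455
s = 1 + (scale-1)·z/height = 1 + (1.27-1)·3.25/11 = 1.079773
θ = twist·z/height = -76°·3.25/11 = -22.4545° = -0.391906 rad
cos θ = 0.924183, sin θ = -0.381950 (intermediates below are computed at full precision and shown rounded to 5 d.p.)
v1: (0,3.5) → rotate → (1.33683,3.23464) → ×s → (1.44347,3.49268) → (1.44,3.49)
v2: (4.5,-3) → rotate → (3.01297,-4.49133) → ×s → (3.25332,-4.84961) → (3.25,-4.85)
v3: (2.5,3) → rotate → (3.45631,1.81767) → ×s → (3.73203,1.96267) → (3.73,1.96)

Cross-section at z=3.25: (1.44,3.49) (3.25,-4.85) (3.73,1.96)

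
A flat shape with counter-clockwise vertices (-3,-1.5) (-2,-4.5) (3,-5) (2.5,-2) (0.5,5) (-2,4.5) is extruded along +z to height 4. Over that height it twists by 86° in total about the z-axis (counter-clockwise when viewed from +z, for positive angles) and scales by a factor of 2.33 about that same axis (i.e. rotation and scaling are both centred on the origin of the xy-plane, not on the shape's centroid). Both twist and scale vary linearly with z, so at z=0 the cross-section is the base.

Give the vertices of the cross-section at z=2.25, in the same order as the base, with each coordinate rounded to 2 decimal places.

t = z/height = 2.25/4 = 0.5625
s = 1 + (scale-1)·z/height = 1 + (2.33-1)·2.25/4 = 1.748125
θ = twist·z/height = 86°·2.25/4 = 48.3750° = 0.844303 rad
cos θ = 0.664252, sin θ = 0.747508 (intermediates below are computed at full precision and shown rounded to 5 d.p.)
v1: (-3,-1.5) → rotate → (-0.87149,-3.23890) → ×s → (-1.52348,-5.66201) → (-1.52,-5.66)
v2: (-2,-4.5) → rotate → (2.03528,-4.48415) → ×s → (3.55793,-7.83886) → (3.56,-7.84)
v3: (3,-5) → rotate → (5.73030,-1.07874) → ×s → (10.01728,-1.88577) → (10.02,-1.89)
v4: (2.5,-2) → rotate → (3.15565,0.54027) → ×s → (5.51647,0.94445) → (5.52,0.94)
v5: (0.5,5) → rotate → (-3.40542,3.69502) → ×s → (-5.95309,6.45935) → (-5.95,6.46)
v6: (-2,4.5) → rotate → (-4.69229,1.49412) → ×s → (-8.20271,2.61191) → (-8.20,2.61)

Cross-section at z=2.25: (-1.52,-5.66) (3.56,-7.84) (10.02,-1.89) (5.52,0.94) (-5.95,6.46) (-8.20,2.61)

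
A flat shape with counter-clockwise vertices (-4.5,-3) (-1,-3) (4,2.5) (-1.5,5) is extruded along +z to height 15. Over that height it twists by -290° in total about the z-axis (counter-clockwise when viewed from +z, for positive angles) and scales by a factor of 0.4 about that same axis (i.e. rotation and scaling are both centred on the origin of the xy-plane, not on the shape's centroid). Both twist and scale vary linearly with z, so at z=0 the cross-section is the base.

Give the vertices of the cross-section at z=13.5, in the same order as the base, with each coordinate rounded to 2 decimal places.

t = z/height = 13.5/15 = 0.9
s = 1 + (scale-1)·z/height = 1 + (0.4-1)·13.5/15 = 0.460000
θ = twist·z/height = -290°·13.5/15 = -261.0000° = -4.555309 rad
cos θ = -0.156434, sin θ = 0.987688 (intermediates below are computed at full precision and shown rounded to 5 d.p.)
v1: (-4.5,-3) → rotate → (3.66702,-3.97529) → ×s → (1.68683,-1.82864) → (1.69,-1.83)
v2: (-1,-3) → rotate → (3.11950,-0.51838) → ×s → (1.43497,-0.23846) → (1.43,-0.24)
v3: (4,2.5) → rotate → (-3.09496,3.55967) → ×s → (-1.42368,1.63745) → (-1.42,1.64)
v4: (-1.5,5) → rotate → (-4.70379,-2.26370) → ×s → (-2.16374,-1.04130) → (-2.16,-1.04)

Cross-section at z=13.5: (1.69,-1.83) (1.43,-0.24) (-1.42,1.64) (-2.16,-1.04)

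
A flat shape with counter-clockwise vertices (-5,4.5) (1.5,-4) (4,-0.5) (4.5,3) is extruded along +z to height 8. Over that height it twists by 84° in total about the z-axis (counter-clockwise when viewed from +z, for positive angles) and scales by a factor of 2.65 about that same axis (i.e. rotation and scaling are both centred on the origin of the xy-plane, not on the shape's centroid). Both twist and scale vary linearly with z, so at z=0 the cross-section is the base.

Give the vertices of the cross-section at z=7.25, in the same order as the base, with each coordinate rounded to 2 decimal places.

t = z/height = 7.25/8 = 0.90625
s = 1 + (scale-1)·z/height = 1 + (2.65-1)·7.25/8 = 2.495313
θ = twist·z/height = 84°·7.25/8 = 76.1250° = 1.328632 rad
cos θ = 0.239804, sin θ = 0.970821 (intermediates below are computed at full precision and shown rounded to 5 d.p.)
v1: (-5,4.5) → rotate → (-5.56772,-3.77499) → ×s → (-13.89320,-9.41977) → (-13.89,-9.42)
v2: (1.5,-4) → rotate → (4.24299,0.49701) → ×s → (10.58759,1.24021) → (10.59,1.24)
v3: (4,-0.5) → rotate → (1.44463,3.76338) → ×s → (3.60480,9.39082) → (3.60,9.39)
v4: (4.5,3) → rotate → (-1.83334,5.08811) → ×s → (-4.57477,12.69642) → (-4.57,12.70)

Cross-section at z=7.25: (-13.89,-9.42) (10.59,1.24) (3.60,9.39) (-4.57,12.70)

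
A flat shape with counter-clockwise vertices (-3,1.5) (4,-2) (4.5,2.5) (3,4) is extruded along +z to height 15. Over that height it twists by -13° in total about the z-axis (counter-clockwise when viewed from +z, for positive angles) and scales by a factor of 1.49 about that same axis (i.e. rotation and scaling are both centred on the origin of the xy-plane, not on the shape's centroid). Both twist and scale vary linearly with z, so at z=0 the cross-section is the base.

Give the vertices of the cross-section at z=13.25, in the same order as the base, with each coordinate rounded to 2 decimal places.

t = z/height = 13.25/15 = 0.883333
s = 1 + (scale-1)·z/height = 1 + (1.49-1)·13.25/15 = 1.432833
θ = twist·z/height = -13°·13.25/15 = -11.4833° = -0.200422 rad
cos θ = 0.979983, sin θ = -0.199083 (intermediates below are computed at full precision and shown rounded to 5 d.p.)
v1: (-3,1.5) → rotate → (-2.64132,2.06722) → ×s → (-3.78458,2.96199) → (-3.78,2.96)
v2: (4,-2) → rotate → (3.52176,-2.75630) → ×s → (5.04610,-3.94931) → (5.05,-3.95)
v3: (4.5,2.5) → rotate → (4.90763,1.55408) → ×s → (7.03181,2.22674) → (7.03,2.23)
v4: (3,4) → rotate → (3.73628,3.32268) → ×s → (5.35347,4.76085) → (5.35,4.76)

Cross-section at z=13.25: (-3.78,2.96) (5.05,-3.95) (7.03,2.23) (5.35,4.76)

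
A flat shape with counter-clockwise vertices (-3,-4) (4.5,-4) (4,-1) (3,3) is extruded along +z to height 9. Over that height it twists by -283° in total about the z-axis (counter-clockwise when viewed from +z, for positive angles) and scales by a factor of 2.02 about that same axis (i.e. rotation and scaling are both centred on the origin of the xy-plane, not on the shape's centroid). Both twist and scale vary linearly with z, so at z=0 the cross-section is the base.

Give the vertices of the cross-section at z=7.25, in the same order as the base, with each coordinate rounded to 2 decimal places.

t = z/height = 7.25/9 = 0.805556
s = 1 + (scale-1)·z/height = 1 + (2.02-1)·7.25/9 = 1.821667
θ = twist·z/height = -283°·7.25/9 = -227.9722° = -3.978866 rad
cos θ = -0.669491, sin θ = 0.742820 (intermediates below are computed at full precision and shown rounded to 5 d.p.)
v1: (-3,-4) → rotate → (4.97975,0.44950) → ×s → (9.07145,0.81884) → (9.07,0.82)
v2: (4.5,-4) → rotate → (-0.04143,6.02065) → ×s → (-0.07547,10.96763) → (-0.08,10.97)
v3: (4,-1) → rotate → (-1.93514,3.64077) → ×s → (-3.52519,6.63227) → (-3.53,6.63)
v4: (3,3) → rotate → (-4.23693,0.21999) → ×s → (-7.71828,0.40075) → (-7.72,0.40)

Cross-section at z=7.25: (9.07,0.82) (-0.08,10.97) (-3.53,6.63) (-7.72,0.40)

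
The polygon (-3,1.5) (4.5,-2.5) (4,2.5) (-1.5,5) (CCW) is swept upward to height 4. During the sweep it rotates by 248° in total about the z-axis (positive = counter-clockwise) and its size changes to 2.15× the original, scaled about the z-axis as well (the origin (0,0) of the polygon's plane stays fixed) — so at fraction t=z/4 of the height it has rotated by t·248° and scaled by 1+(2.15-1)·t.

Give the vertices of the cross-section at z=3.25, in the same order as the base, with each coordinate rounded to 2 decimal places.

Cross-section at z=3.25: (6.46,-0.57) (-9.87,1.31) (-5.43,-7.34) (6.24,-7.94)

t = z/height = 3.25/4 = 0.8125
s = 1 + (scale-1)·z/height = 1 + (2.15-1)·3.25/4 = 1.934375
θ = twist·z/height = 248°·3.25/4 = 201.5000° = 3.516838 rad
cos θ = -0.930418, sin θ = -0.366501 (intermediates below are computed at full precision and shown rounded to 5 d.p.)
v1: (-3,1.5) → rotate → (3.34100,-0.29612) → ×s → (6.46276,-0.57281) → (6.46,-0.57)
v2: (4.5,-2.5) → rotate → (-5.10313,0.67679) → ×s → (-9.87137,1.30916) → (-9.87,1.31)
v3: (4,2.5) → rotate → (-2.80542,-3.79205) → ×s → (-5.42673,-7.33524) → (-5.43,-7.34)
v4: (-1.5,5) → rotate → (3.22813,-4.10234) → ×s → (6.24442,-7.93546) → (6.24,-7.94)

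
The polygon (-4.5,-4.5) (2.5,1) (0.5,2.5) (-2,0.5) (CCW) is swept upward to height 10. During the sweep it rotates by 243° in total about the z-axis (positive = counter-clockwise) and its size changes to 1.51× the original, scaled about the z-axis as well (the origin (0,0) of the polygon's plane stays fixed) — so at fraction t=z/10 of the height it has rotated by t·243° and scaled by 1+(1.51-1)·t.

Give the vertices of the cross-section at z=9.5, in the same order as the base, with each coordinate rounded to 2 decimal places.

Cross-section at z=9.5: (-0.96,9.40) (-1.19,-3.82) (2.41,-2.92) (2.45,1.83)

t = z/height = 9.5/10 = 0.95
s = 1 + (scale-1)·z/height = 1 + (1.51-1)·9.5/10 = 1.484500
θ = twist·z/height = 243°·9.5/10 = 230.8500° = 4.029093 rad
cos θ = -0.631353, sin θ = -0.775496 (intermediates below are computed at full precision and shown rounded to 5 d.p.)
v1: (-4.5,-4.5) → rotate → (-0.64864,6.33082) → ×s → (-0.96291,9.39810) → (-0.96,9.40)
v2: (2.5,1) → rotate → (-0.80289,-2.57009) → ×s → (-1.19188,-3.81530) → (-1.19,-3.82)
v3: (0.5,2.5) → rotate → (1.62306,-1.96613) → ×s → (2.40944,-2.91872) → (2.41,-2.92)
v4: (-2,0.5) → rotate → (1.65045,1.23532) → ×s → (2.45010,1.83383) → (2.45,1.83)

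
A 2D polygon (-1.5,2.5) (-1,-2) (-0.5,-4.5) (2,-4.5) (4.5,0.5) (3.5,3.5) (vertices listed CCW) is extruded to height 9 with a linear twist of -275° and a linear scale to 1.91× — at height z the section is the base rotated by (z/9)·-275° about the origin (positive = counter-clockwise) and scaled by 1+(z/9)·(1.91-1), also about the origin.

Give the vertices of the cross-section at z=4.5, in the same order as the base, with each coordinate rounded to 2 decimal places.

t = z/height = 4.5/9 = 0.5
s = 1 + (scale-1)·z/height = 1 + (1.91-1)·4.5/9 = 1.455000
θ = twist·z/height = -275°·4.5/9 = -137.5000° = -2.399828 rad
cos θ = -0.737277, sin θ = -0.675590 (intermediates below are computed at full precision and shown rounded to 5 d.p.)
v1: (-1.5,2.5) → rotate → (2.79489,-0.82981) → ×s → (4.06657,-1.20737) → (4.07,-1.21)
v2: (-1,-2) → rotate → (-0.61390,2.15014) → ×s → (-0.89323,3.12846) → (-0.89,3.13)
v3: (-0.5,-4.5) → rotate → (-2.67152,3.65554) → ×s → (-3.88706,5.31882) → (-3.89,5.32)
v4: (2,-4.5) → rotate → (-4.51471,1.96657) → ×s → (-6.56890,2.86136) → (-6.57,2.86)
v5: (4.5,0.5) → rotate → (-2.97995,-3.40879) → ×s → (-4.33583,-4.95980) → (-4.34,-4.96)
v6: (3.5,3.5) → rotate → (-0.21590,-4.94504) → ×s → (-0.31414,-7.19503) → (-0.31,-7.20)

Cross-section at z=4.5: (4.07,-1.21) (-0.89,3.13) (-3.89,5.32) (-6.57,2.86) (-4.34,-4.96) (-0.31,-7.20)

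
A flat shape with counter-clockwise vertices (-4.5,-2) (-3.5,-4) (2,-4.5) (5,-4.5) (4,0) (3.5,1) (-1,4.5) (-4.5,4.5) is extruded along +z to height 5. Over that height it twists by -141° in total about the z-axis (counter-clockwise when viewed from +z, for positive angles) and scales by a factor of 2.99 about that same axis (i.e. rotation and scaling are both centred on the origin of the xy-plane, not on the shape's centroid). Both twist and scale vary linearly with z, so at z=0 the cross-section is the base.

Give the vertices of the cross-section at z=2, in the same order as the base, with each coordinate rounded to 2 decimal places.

t = z/height = 2/5 = 0.4
s = 1 + (scale-1)·z/height = 1 + (2.99-1)·2/5 = 1.796000
θ = twist·z/height = -141°·2/5 = -56.4000° = -0.984366 rad
cos θ = 0.553392, sin θ = -0.832921 (intermediates below are computed at full precision and shown rounded to 5 d.p.)
v1: (-4.5,-2) → rotate → (-4.15610,2.64136) → ×s → (-7.46436,4.74389) → (-7.46,4.74)
v2: (-3.5,-4) → rotate → (-5.26856,0.70166) → ×s → (-9.46233,1.26018) → (-9.46,1.26)
v3: (2,-4.5) → rotate → (-2.64136,-4.15610) → ×s → (-4.74389,-7.46436) → (-4.74,-7.46)
v4: (5,-4.5) → rotate → (-0.98119,-6.65487) → ×s → (-1.76221,-11.95214) → (-1.76,-11.95)
v5: (4,0) → rotate → (2.21357,-3.33168) → ×s → (3.97556,-5.98371) → (3.98,-5.98)
v6: (3.5,1) → rotate → (2.76979,-2.36183) → ×s → (4.97455,-4.24185) → (4.97,-4.24)
v7: (-1,4.5) → rotate → (3.19475,3.32318) → ×s → (5.73778,5.96844) → (5.74,5.97)
v8: (-4.5,4.5) → rotate → (1.25788,6.23841) → ×s → (2.25916,11.20418) → (2.26,11.20)

Cross-section at z=2: (-7.46,4.74) (-9.46,1.26) (-4.74,-7.46) (-1.76,-11.95) (3.98,-5.98) (4.97,-4.24) (5.74,5.97) (2.26,11.20)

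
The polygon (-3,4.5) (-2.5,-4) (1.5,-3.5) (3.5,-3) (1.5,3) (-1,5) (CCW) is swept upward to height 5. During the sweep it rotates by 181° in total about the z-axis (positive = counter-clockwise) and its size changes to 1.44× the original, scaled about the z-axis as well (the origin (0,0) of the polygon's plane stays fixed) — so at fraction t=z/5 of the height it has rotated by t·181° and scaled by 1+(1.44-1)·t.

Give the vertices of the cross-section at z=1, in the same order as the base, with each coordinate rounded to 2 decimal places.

Cross-section at z=1: (-5.53,2.02) (0.38,-5.12) (3.57,-2.11) (5.00,-0.38) (-0.61,3.60) (-4.09,3.75)

t = z/height = 1/5 = 0.2
s = 1 + (scale-1)·z/height = 1 + (1.44-1)·1/5 = 1.088000
θ = twist·z/height = 181°·1/5 = 36.2000° = 0.631809 rad
cos θ = 0.806960, sin θ = 0.590606 (intermediates below are computed at full precision and shown rounded to 5 d.p.)
v1: (-3,4.5) → rotate → (-5.07861,1.85950) → ×s → (-5.52552,2.02314) → (-5.53,2.02)
v2: (-2.5,-4) → rotate → (0.34502,-4.70436) → ×s → (0.37538,-5.11834) → (0.38,-5.12)
v3: (1.5,-3.5) → rotate → (3.27756,-1.93845) → ×s → (3.56599,-2.10904) → (3.57,-2.11)
v4: (3.5,-3) → rotate → (4.59618,-0.35376) → ×s → (5.00064,-0.38489) → (5.00,-0.38)
v5: (1.5,3) → rotate → (-0.56138,3.30679) → ×s → (-0.61078,3.59779) → (-0.61,3.60)
v6: (-1,5) → rotate → (-3.75999,3.44420) → ×s → (-4.09087,3.74729) → (-4.09,3.75)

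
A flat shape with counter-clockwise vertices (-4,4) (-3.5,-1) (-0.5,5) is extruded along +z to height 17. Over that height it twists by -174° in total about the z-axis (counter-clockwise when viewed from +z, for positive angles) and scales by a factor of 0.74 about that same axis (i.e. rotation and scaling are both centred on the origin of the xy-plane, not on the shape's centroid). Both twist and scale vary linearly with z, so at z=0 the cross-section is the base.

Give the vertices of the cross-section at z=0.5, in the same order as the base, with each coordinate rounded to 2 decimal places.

Cross-section at z=0.5: (-3.60,4.31) (-3.55,-0.68) (-0.05,4.99)

t = z/height = 0.5/17 = 0.0294118
s = 1 + (scale-1)·z/height = 1 + (0.74-1)·0.5/17 = 0.992353
θ = twist·z/height = -174°·0.5/17 = -5.1176° = -0.089320 rad
cos θ = 0.996014, sin θ = -0.089201 (intermediates below are computed at full precision and shown rounded to 5 d.p.)
v1: (-4,4) → rotate → (-3.62725,4.34086) → ×s → (-3.59951,4.30766) → (-3.60,4.31)
v2: (-3.5,-1) → rotate → (-3.57525,-0.68381) → ×s → (-3.54791,-0.67858) → (-3.55,-0.68)
v3: (-0.5,5) → rotate → (-0.05200,5.02467) → ×s → (-0.05160,4.98624) → (-0.05,4.99)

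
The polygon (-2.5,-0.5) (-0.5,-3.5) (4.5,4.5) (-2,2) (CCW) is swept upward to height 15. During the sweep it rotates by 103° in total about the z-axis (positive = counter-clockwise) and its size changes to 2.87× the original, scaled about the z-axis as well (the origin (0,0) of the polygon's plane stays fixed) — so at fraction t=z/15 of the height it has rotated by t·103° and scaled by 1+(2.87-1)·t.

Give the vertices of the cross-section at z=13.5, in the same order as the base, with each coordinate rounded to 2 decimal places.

Cross-section at z=13.5: (1.66,-6.64) (9.44,-0.90) (-12.63,11.49) (-5.11,-5.61)

t = z/height = 13.5/15 = 0.9
s = 1 + (scale-1)·z/height = 1 + (2.87-1)·13.5/15 = 2.683000
θ = twist·z/height = 103°·13.5/15 = 92.7000° = 1.617920 rad
cos θ = -0.047106, sin θ = 0.998890 (intermediates below are computed at full precision and shown rounded to 5 d.p.)
v1: (-2.5,-0.5) → rotate → (0.61721,-2.47367) → ×s → (1.65598,-6.63686) → (1.66,-6.64)
v2: (-0.5,-3.5) → rotate → (3.51967,-0.33457) → ×s → (9.44327,-0.89766) → (9.44,-0.90)
v3: (4.5,4.5) → rotate → (-4.70698,4.28303) → ×s → (-12.62884,11.49136) → (-12.63,11.49)
v4: (-2,2) → rotate → (-1.90357,-2.09199) → ×s → (-5.10727,-5.61282) → (-5.11,-5.61)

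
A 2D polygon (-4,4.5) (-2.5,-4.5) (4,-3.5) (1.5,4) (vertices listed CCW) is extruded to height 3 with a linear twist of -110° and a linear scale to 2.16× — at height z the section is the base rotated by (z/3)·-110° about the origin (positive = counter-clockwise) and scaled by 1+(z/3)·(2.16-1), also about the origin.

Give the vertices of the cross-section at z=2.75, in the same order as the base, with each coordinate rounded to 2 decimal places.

t = z/height = 2.75/3 = 0.916667
s = 1 + (scale-1)·z/height = 1 + (2.16-1)·2.75/3 = 2.063333
θ = twist·z/height = -110°·2.75/3 = -100.8333° = -1.759874 rad
cos θ = -0.187953, sin θ = -0.982178 (intermediates below are computed at full precision and shown rounded to 5 d.p.)
v1: (-4,4.5) → rotate → (5.17161,3.08292) → ×s → (10.67076,6.36110) → (10.67,6.36)
v2: (-2.5,-4.5) → rotate → (-3.94992,3.30123) → ×s → (-8.15000,6.81154) → (-8.15,6.81)
v3: (4,-3.5) → rotate → (-4.18943,-3.27088) → ×s → (-8.64420,-6.74891) → (-8.64,-6.75)
v4: (1.5,4) → rotate → (3.64678,-2.22508) → ×s → (7.52453,-4.59108) → (7.52,-4.59)

Cross-section at z=2.75: (10.67,6.36) (-8.15,6.81) (-8.64,-6.75) (7.52,-4.59)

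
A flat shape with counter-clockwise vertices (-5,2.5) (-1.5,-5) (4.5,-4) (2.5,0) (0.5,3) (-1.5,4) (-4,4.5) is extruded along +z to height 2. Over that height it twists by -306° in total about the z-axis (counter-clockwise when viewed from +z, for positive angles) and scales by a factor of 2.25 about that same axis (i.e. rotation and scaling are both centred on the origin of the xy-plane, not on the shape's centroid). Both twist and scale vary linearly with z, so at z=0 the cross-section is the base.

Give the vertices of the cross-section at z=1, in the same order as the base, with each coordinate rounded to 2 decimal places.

t = z/height = 1/2 = 0.5
s = 1 + (scale-1)·z/height = 1 + (2.25-1)·1/2 = 1.625000
θ = twist·z/height = -306°·1/2 = -153.0000° = -2.670354 rad
cos θ = -0.891007, sin θ = -0.453990 (intermediates below are computed at full precision and shown rounded to 5 d.p.)
v1: (-5,2.5) → rotate → (5.59001,0.04244) → ×s → (9.08376,0.06896) → (9.08,0.07)
v2: (-1.5,-5) → rotate → (-0.93344,5.13602) → ×s → (-1.51684,8.34603) → (-1.52,8.35)
v3: (4.5,-4) → rotate → (-5.82549,1.52107) → ×s → (-9.46642,2.47174) → (-9.47,2.47)
v4: (2.5,0) → rotate → (-2.22752,-1.13498) → ×s → (-3.61971,-1.84434) → (-3.62,-1.84)
v5: (0.5,3) → rotate → (0.91647,-2.90001) → ×s → (1.48926,-4.71252) → (1.49,-4.71)
v6: (-1.5,4) → rotate → (3.15247,-2.88304) → ×s → (5.12277,-4.68494) → (5.12,-4.68)
v7: (-4,4.5) → rotate → (5.60698,-2.19357) → ×s → (9.11135,-3.56455) → (9.11,-3.56)

Cross-section at z=1: (9.08,0.07) (-1.52,8.35) (-9.47,2.47) (-3.62,-1.84) (1.49,-4.71) (5.12,-4.68) (9.11,-3.56)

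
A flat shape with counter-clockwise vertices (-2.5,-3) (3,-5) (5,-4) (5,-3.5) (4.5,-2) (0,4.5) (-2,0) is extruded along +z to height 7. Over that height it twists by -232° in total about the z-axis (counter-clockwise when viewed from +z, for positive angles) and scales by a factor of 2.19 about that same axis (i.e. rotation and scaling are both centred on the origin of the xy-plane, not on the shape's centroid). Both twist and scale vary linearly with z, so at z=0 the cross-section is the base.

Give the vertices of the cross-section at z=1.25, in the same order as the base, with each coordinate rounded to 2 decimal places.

Cross-section at z=1.25: (-4.68,-0.72) (-1.28,-6.95) (1.34,-7.65) (1.74,-7.19) (2.49,-5.43) (3.61,4.09) (-1.82,1.60)

t = z/height = 1.25/7 = 0.178571
s = 1 + (scale-1)·z/height = 1 + (2.19-1)·1.25/7 = 1.212500
θ = twist·z/height = -232°·1.25/7 = -41.4286° = -0.723065 rad
cos θ = 0.749781, sin θ = -0.661686 (intermediates below are computed at full precision and shown rounded to 5 d.p.)
v1: (-2.5,-3) → rotate → (-3.85951,-0.59513) → ×s → (-4.67966,-0.72159) → (-4.68,-0.72)
v2: (3,-5) → rotate → (-1.05909,-5.73396) → ×s → (-1.28414,-6.95243) → (-1.28,-6.95)
v3: (5,-4) → rotate → (1.10216,-6.30755) → ×s → (1.33637,-7.64791) → (1.34,-7.65)
v4: (5,-3.5) → rotate → (1.43301,-5.93266) → ×s → (1.73752,-7.19335) → (1.74,-7.19)
v5: (4.5,-2) → rotate → (2.05064,-4.47715) → ×s → (2.48641,-5.42854) → (2.49,-5.43)
v6: (0,4.5) → rotate → (2.97759,3.37402) → ×s → (3.61032,4.09099) → (3.61,4.09)
v7: (-2,0) → rotate → (-1.49956,1.32337) → ×s → (-1.81822,1.60459) → (-1.82,1.60)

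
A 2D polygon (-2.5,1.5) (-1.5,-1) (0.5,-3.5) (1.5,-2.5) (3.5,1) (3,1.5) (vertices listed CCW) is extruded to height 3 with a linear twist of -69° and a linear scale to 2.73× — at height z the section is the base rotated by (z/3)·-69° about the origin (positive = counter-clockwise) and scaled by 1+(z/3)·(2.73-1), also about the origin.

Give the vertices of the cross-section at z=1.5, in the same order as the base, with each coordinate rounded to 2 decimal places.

Cross-section at z=1.5: (-2.26,4.95) (-3.36,0.05) (-2.93,-5.91) (-0.34,-5.43) (6.44,-2.16) (6.20,-0.86)

t = z/height = 1.5/3 = 0.5
s = 1 + (scale-1)·z/height = 1 + (2.73-1)·1.5/3 = 1.865000
θ = twist·z/height = -69°·1.5/3 = -34.5000° = -0.602139 rad
cos θ = 0.824126, sin θ = -0.566406 (intermediates below are computed at full precision and shown rounded to 5 d.p.)
v1: (-2.5,1.5) → rotate → (-1.21071,2.65220) → ×s → (-2.25797,4.94636) → (-2.26,4.95)
v2: (-1.5,-1) → rotate → (-1.80260,0.02548) → ×s → (-3.36184,0.04753) → (-3.36,0.05)
v3: (0.5,-3.5) → rotate → (-1.57036,-3.16764) → ×s → (-2.92872,-5.90766) → (-2.93,-5.91)
v4: (1.5,-2.5) → rotate → (-0.17983,-2.90992) → ×s → (-0.33538,-5.42701) → (-0.34,-5.43)
v5: (3.5,1) → rotate → (3.45085,-1.15830) → ×s → (6.43583,-2.16022) → (6.44,-2.16)
v6: (3,1.5) → rotate → (3.32199,-0.46303) → ×s → (6.19551,-0.86355) → (6.20,-0.86)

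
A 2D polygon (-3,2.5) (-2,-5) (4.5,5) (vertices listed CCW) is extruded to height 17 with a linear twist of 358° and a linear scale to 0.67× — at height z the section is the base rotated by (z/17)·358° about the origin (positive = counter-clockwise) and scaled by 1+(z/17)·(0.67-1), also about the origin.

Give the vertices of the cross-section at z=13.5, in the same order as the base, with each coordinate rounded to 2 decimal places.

Cross-section at z=13.5: (1.24,2.60) (-3.94,0.52) (4.40,-2.31)

t = z/height = 13.5/17 = 0.794118
s = 1 + (scale-1)·z/height = 1 + (0.67-1)·13.5/17 = 0.737941
θ = twist·z/height = 358°·13.5/17 = 284.2941° = 4.961868 rad
cos θ = 0.246900, sin θ = -0.969041 (intermediates below are computed at full precision and shown rounded to 5 d.p.)
v1: (-3,2.5) → rotate → (1.68190,3.52437) → ×s → (1.24115,2.60078) → (1.24,2.60)
v2: (-2,-5) → rotate → (-5.33900,0.70358) → ×s → (-3.93987,0.51920) → (-3.94,0.52)
v3: (4.5,5) → rotate → (5.95625,-3.12619) → ×s → (4.39536,-2.30694) → (4.40,-2.31)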